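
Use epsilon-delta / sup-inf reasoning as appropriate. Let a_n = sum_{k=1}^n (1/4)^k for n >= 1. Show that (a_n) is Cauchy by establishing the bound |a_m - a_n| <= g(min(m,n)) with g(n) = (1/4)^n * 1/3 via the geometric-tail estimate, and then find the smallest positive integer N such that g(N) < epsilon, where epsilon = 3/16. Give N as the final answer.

For m > n >= 1: |a_m - a_n| = sum_{k=n+1}^m (1/4)^k < sum_{k=n+1}^infinity (1/4)^k = (1/4)^(n+1) / (1 - 1/4) = (1/4)^n * (1/4) * (4/3) = (1/4)^n * 1/3.
So g(n) = (1/4)^n / 3. Since g(n) -> 0, (a_n) is Cauchy.
Now solve g(N) < 3/16: (1/4)^N / 3 < 3/16 <=> 4^N > 1 / (3 * 3/16) = 16/9.
Check powers of 4: 4^0 = 1 <= 16/9, 4^1 = 4 > 16/9.
So the smallest such N is 1. Check: g(1) = 1/(3 * 4) = 1/12 < 3/16.

1


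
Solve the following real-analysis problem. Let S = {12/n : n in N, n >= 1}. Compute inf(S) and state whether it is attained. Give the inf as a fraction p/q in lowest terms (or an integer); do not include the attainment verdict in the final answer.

Analysis:
- Values: 12, 6, 4, 3, ... strictly decreasing.
- The maximum is 12 (n=1); sup = 12 (attained).
- The set is bounded below by 0; 12/n -> 0 so 0 is the greatest lower bound.
- 0 is not in the set, so inf = 0 is not attained.
Conclusion: inf(S) = 0, not attained in S.

0


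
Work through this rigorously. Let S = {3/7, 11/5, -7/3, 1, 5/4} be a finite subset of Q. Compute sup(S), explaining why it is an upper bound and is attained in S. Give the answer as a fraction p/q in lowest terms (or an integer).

S is finite, so sup(S) = max(S).
Sorted decreasing:
11/5, 5/4, 1, 3/7, -7/3
The extremum is 11/5.
For every x in S, x <= 11/5. And 11/5 is in S, so it is attained.
Therefore sup(S) = 11/5.

11/5


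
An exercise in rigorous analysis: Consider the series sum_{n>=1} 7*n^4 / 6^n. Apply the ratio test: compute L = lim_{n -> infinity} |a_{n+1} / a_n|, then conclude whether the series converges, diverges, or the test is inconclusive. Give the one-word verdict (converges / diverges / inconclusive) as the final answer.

Let a_n denote the general term. Form the ratio a_{n+1}/a_n and simplify:
a_{n+1}/a_n = (n + 1)^4/(6*n^4)
Take the limit as n -> infinity: L = 1/6.
Since L = 1/6 < 1, the ratio test implies the series converges.

converges


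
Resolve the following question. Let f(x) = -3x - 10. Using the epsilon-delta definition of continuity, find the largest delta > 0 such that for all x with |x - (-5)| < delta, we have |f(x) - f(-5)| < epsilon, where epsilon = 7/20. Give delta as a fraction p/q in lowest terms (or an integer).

We compute f(-5) = -3*(-5) - 10 = 5.
|f(x) - f(-5)| = |-3x - 10 - (5)| = |-3(x - (-5))| = 3|x - (-5)|.
We need 3|x - (-5)| < 7/20, i.e. |x - (-5)| < 7/20 / 3 = 7/60.
So any delta <= 7/60 works. Conversely, if delta > 7/60, then x = -5 + 7/60 satisfies |x - (-5)| = 7/60 < delta but |f(x) - f(-5)| = 3 * 7/60 = 7/20, which is not < 7/20; so no larger delta works.
Hence the largest such delta is 7/60.

7/60


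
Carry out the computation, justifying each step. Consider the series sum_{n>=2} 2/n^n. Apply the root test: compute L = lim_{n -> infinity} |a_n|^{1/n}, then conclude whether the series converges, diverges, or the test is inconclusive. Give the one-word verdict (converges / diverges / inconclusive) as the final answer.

Let a_n denote the general term. Form |a_n|^(1/n) and simplify:
|a_n|^(1/n) = 2^(1/n)/n
Take the limit as n -> infinity: L = 0.
Since L = 0 < 1, the root test implies convergence.

converges


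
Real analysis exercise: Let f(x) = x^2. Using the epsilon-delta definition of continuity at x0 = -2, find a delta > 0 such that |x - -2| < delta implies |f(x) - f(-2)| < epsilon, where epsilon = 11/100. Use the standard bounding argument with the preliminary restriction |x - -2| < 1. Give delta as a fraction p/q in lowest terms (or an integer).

Factor: |x^2 - (-2)^2| = |x - -2| * |x + -2|.
Impose |x - -2| < 1 first. Then |x + -2| = |(x - -2) + 2*(-2)| <= |x - -2| + 2*|-2| < 1 + 4 = 5.
So |x^2 - (-2)^2| < delta * 5.
We need delta * 5 <= 11/100, i.e. delta <= 11/100/5 = 11/500.
Since 11/500 < 1, this is tighter than 1; take delta = 11/500.
So delta = 11/500 works.

11/500


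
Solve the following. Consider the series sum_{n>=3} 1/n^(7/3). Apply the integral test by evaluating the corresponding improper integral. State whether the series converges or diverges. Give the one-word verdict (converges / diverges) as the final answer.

Let f(x) = x^(-7/3). Then f is positive, continuous, and decreasing on [3, infinity), so the integral test applies.
Compute the improper integral int_{3}^infinity f(x) dx:
  antiderivative F(x) = -3/(4*x^(4/3)).
  As x -> infinity, F(x) -> 0 (since p = 7/3 > 1).
  So int = F(infinity) - F(3) = 0 - (-3^(2/3)/12) = 3^(2/3)/12.
  Finite, so by the integral test, the series converges.

converges


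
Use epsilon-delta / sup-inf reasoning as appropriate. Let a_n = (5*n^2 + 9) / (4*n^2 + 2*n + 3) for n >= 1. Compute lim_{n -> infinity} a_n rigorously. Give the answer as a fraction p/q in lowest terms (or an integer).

Divide numerator and denominator by n^2, the highest power:
numerator / n^2 = 5 + 9/n^2
denominator / n^2 = 4 + 2/n + 3/n^2
As n -> infinity, all terms of the form c/n^k (k >= 1) tend to 0.
So numerator / n^2 -> 5 and denominator / n^2 -> 4.
Therefore lim a_n = 5/4.

5/4


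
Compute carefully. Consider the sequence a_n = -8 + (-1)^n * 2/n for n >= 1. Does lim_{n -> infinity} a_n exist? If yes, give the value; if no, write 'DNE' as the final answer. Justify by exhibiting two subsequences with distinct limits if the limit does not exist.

Examine the behaviour of a_n along subsequences.
Even-n subsequence a_{2k} = -8 + 2/(2k) -> -8. Odd-n subsequence a_{2k+1} = -8 - 2/(2k+1) -> -8. Both tend to -8, which suggests the limit is -8; verify directly.
|a_n - (-8)| = |(-1)^n * 2/n| = 2/n for every n >= 1.
Given epsilon > 0, choose a positive integer N > 2/epsilon. Then for all n >= N, |a_n - (-8)| = 2/n <= 2/N < epsilon.
So by the definition of the limit, lim a_n exists and equals -8.

-8


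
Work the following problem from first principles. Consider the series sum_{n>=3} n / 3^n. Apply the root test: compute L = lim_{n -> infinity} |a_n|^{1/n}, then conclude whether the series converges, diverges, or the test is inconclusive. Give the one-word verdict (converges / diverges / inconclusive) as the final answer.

Let a_n denote the general term. Form |a_n|^(1/n) and simplify:
|a_n|^(1/n) = n^(1/n)/3
Take the limit as n -> infinity: L = 1/3.
Since L = 1/3 < 1, the root test implies convergence.

converges


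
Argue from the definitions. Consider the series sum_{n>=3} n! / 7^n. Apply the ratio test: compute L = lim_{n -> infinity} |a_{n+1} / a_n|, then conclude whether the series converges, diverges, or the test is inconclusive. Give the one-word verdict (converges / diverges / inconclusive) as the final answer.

Let a_n denote the general term. Form the ratio a_{n+1}/a_n and simplify:
a_{n+1}/a_n = n/7 + 1/7
Take the limit as n -> infinity: L = infinity.
Since L = infinity > 1 (or L = infinity), the ratio test implies the series diverges.

diverges


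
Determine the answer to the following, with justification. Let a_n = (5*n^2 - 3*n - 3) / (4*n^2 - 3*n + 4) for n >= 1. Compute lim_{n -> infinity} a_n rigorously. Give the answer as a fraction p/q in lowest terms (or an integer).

Divide numerator and denominator by n^2, the highest power:
numerator / n^2 = 5 - 3/n - 3/n^2
denominator / n^2 = 4 - 3/n + 4/n^2
As n -> infinity, all terms of the form c/n^k (k >= 1) tend to 0.
So numerator / n^2 -> 5 and denominator / n^2 -> 4.
Therefore lim a_n = 5/4.

5/4


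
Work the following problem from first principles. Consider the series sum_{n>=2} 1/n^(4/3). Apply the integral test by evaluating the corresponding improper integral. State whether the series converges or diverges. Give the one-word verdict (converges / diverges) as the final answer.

Let f(x) = x^(-4/3). Then f is positive, continuous, and decreasing on [2, infinity), so the integral test applies.
Compute the improper integral int_{2}^infinity f(x) dx:
  antiderivative F(x) = -3/x^(1/3).
  As x -> infinity, F(x) -> 0 (since p = 4/3 > 1).
  So int = F(infinity) - F(2) = 0 - (-3*2^(2/3)/2) = 3*2^(2/3)/2.
  Finite, so by the integral test, the series converges.

converges


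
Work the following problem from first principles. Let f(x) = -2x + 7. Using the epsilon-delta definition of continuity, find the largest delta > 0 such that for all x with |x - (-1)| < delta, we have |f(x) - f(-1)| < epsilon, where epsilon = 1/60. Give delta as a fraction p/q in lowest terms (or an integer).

We compute f(-1) = -2*(-1) + 7 = 9.
|f(x) - f(-1)| = |-2x + 7 - (9)| = |-2(x - (-1))| = 2|x - (-1)|.
We need 2|x - (-1)| < 1/60, i.e. |x - (-1)| < 1/60 / 2 = 1/120.
So any delta <= 1/120 works. Conversely, if delta > 1/120, then x = -1 + 1/120 satisfies |x - (-1)| = 1/120 < delta but |f(x) - f(-1)| = 2 * 1/120 = 1/60, which is not < 1/60; so no larger delta works.
Hence the largest such delta is 1/120.

1/120


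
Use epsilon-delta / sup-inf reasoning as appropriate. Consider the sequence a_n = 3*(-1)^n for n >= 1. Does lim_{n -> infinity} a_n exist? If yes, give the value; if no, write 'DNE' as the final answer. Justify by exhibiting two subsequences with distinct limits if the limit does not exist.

Examine the behaviour of a_n along subsequences.
Even-n subsequence a_{2k} = 3 -> 3. Odd-n subsequence a_{2k+1} = -3 -> -3.
Since these two subsequential limits are 3 and -3, distinct, the full sequence cannot converge (a convergent sequence has all subsequences tending to the same limit). So lim a_n does not exist.

DNE


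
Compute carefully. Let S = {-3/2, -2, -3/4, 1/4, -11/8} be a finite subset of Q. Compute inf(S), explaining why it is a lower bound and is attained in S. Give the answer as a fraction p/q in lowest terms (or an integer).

S is finite, so inf(S) = min(S).
Sorted increasing:
-2, -3/2, -11/8, -3/4, 1/4
The extremum is -2.
For every x in S, x >= -2. And -2 is in S, so it is attained.
Therefore inf(S) = -2.

-2


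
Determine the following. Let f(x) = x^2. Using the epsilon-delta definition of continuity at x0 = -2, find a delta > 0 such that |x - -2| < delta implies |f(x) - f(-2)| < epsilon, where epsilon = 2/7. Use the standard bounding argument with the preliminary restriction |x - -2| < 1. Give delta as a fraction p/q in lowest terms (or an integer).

Factor: |x^2 - (-2)^2| = |x - -2| * |x + -2|.
Impose |x - -2| < 1 first. Then |x + -2| = |(x - -2) + 2*(-2)| <= |x - -2| + 2*|-2| < 1 + 4 = 5.
So |x^2 - (-2)^2| < delta * 5.
We need delta * 5 <= 2/7, i.e. delta <= 2/7/5 = 2/35.
Since 2/35 < 1, this is tighter than 1; take delta = 2/35.
So delta = 2/35 works.

2/35


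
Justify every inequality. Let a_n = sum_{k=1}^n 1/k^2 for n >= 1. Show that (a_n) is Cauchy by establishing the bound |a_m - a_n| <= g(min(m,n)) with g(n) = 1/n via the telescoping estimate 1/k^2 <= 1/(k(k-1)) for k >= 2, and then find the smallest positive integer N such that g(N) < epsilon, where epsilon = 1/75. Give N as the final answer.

For m > n >= 1: |a_m - a_n| = sum_{k=n+1}^m 1/k^2.
Use 1/k^2 <= 1/(k(k-1)) = 1/(k-1) - 1/k for k >= 2:
sum_{k=n+1}^m 1/k^2 <= sum_{k=n+1}^m (1/(k-1) - 1/k) = 1/n - 1/m <= 1/n.
By symmetry the same bound holds with n,m swapped, so |a_m - a_n| <= 1/min(m,n) = g(min(m,n)). Since g(n) -> 0, (a_n) is Cauchy.
Now solve g(N) < 1/75: 1/N < 1/75 <=> N > 1/(1/75) = 75.
The smallest integer strictly greater than 75 is N = 76.
Check: g(76) = 1/76 < 1/75; g(75) = 1/75 >= 1/75. So N = 76.

76


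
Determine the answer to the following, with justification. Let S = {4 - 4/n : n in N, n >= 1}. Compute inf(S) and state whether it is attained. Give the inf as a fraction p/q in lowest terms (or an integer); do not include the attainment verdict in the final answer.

Analysis:
- Values: 0, 2, 8/3, 3, ... strictly increasing.
- Minimum is 0 (n=1); inf = 0 (attained).
- 4 - 4/n -> 4 from below; sup = 4, not attained.
Conclusion: inf(S) = 0, attained in S.

0


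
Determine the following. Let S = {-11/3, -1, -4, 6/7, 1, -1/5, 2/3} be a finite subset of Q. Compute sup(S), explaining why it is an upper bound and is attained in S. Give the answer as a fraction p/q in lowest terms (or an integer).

S is finite, so sup(S) = max(S).
Sorted decreasing:
1, 6/7, 2/3, -1/5, -1, -11/3, -4
The extremum is 1.
For every x in S, x <= 1. And 1 is in S, so it is attained.
Therefore sup(S) = 1.

1


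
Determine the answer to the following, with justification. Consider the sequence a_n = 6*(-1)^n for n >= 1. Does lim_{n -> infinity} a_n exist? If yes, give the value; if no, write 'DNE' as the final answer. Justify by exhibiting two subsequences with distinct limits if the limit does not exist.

Examine the behaviour of a_n along subsequences.
Even-n subsequence a_{2k} = 6 -> 6. Odd-n subsequence a_{2k+1} = -6 -> -6.
Since these two subsequential limits are 6 and -6, distinct, the full sequence cannot converge (a convergent sequence has all subsequences tending to the same limit). So lim a_n does not exist.

DNE


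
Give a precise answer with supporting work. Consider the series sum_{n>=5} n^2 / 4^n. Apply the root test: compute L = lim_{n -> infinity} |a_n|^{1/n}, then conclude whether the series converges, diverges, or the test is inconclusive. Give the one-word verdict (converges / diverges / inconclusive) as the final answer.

Let a_n denote the general term. Form |a_n|^(1/n) and simplify:
|a_n|^(1/n) = n^(2/n)/4
Take the limit as n -> infinity: L = 1/4.
Since L = 1/4 < 1, the root test implies convergence.

converges


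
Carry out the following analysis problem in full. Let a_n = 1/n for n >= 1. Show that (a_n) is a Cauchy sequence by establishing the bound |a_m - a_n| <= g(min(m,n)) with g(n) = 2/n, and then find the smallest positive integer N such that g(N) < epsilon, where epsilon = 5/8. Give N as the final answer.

For any m, n >= 1, by the triangle inequality:
|a_m - a_n| = |1/m - 1/n| <= 1/m + 1/n <= 2/min(m,n).
So g(n) = 2/n bounds the Cauchy difference. Since g(n) -> 0, (a_n) is Cauchy.
Now solve g(N) < 5/8: 2/N < 5/8 <=> N > 2 / (5/8) = 16/5.
The smallest integer strictly greater than 16/5 is N = 4.
Check: g(4) = 2/4 = 1/2 < 5/8; g(3) = 2/3 >= 5/8. So N = 4.

4


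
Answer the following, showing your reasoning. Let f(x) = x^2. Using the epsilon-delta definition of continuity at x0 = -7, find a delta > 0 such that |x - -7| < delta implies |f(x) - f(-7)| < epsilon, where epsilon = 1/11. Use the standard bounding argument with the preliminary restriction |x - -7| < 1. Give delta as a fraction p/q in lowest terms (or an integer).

Factor: |x^2 - (-7)^2| = |x - -7| * |x + -7|.
Impose |x - -7| < 1 first. Then |x + -7| = |(x - -7) + 2*(-7)| <= |x - -7| + 2*|-7| < 1 + 14 = 15.
So |x^2 - (-7)^2| < delta * 15.
We need delta * 15 <= 1/11, i.e. delta <= 1/11/15 = 1/165.
Since 1/165 < 1, this is tighter than 1; take delta = 1/165.
So delta = 1/165 works.

1/165


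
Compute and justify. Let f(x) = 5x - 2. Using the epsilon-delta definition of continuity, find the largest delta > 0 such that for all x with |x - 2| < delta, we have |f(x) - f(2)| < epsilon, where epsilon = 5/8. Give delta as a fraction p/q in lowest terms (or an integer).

We compute f(2) = 5*(2) - 2 = 8.
|f(x) - f(2)| = |5x - 2 - (8)| = |5(x - 2)| = 5|x - 2|.
We need 5|x - 2| < 5/8, i.e. |x - 2| < 5/8 / 5 = 1/8.
So any delta <= 1/8 works. Conversely, if delta > 1/8, then x = 2 + 1/8 satisfies |x - 2| = 1/8 < delta but |f(x) - f(2)| = 5 * 1/8 = 5/8, which is not < 5/8; so no larger delta works.
Hence the largest such delta is 1/8.

1/8


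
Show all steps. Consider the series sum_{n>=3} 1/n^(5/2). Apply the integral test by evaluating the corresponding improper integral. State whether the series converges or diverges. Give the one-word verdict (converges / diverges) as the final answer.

Let f(x) = x^(-5/2). Then f is positive, continuous, and decreasing on [3, infinity), so the integral test applies.
Compute the improper integral int_{3}^infinity f(x) dx:
  antiderivative F(x) = -2/(3*x^(3/2)).
  As x -> infinity, F(x) -> 0 (since p = 5/2 > 1).
  So int = F(infinity) - F(3) = 0 - (-2*sqrt(3)/27) = 2*sqrt(3)/27.
  Finite, so by the integral test, the series converges.

converges


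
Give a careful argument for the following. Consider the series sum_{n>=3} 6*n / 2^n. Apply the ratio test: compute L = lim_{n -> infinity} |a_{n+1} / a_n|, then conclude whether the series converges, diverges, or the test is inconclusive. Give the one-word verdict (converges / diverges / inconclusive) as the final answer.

Let a_n denote the general term. Form the ratio a_{n+1}/a_n and simplify:
a_{n+1}/a_n = (n + 1)/(2*n)
Take the limit as n -> infinity: L = 1/2.
Since L = 1/2 < 1, the ratio test implies the series converges.

converges


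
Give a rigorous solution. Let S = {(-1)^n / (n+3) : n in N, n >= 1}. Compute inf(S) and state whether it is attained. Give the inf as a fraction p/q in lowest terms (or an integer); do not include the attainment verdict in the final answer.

Analysis:
- Values: -1/4, 1/5, -1/6, 1/7, -1/8, ...
- Positive terms (even n): 1/(2+3), 1/(4+3), ... decreasing -> max = 1/5 (n=2).
- Negative terms (odd n): -1/(1+3), -1/(3+3), ... increasing -> min = -1/4 (n=1).
- So sup = 1/5 (attained at n=2); inf = -1/4 (attained at n=1).
Conclusion: inf(S) = -1/4, attained in S.

-1/4


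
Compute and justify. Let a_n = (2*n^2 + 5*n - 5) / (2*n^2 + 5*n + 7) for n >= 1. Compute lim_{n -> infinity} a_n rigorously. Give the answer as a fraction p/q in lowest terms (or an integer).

Divide numerator and denominator by n^2, the highest power:
numerator / n^2 = 2 + 5/n - 5/n^2
denominator / n^2 = 2 + 5/n + 7/n^2
As n -> infinity, all terms of the form c/n^k (k >= 1) tend to 0.
So numerator / n^2 -> 2 and denominator / n^2 -> 2.
Therefore lim a_n = 1.

1


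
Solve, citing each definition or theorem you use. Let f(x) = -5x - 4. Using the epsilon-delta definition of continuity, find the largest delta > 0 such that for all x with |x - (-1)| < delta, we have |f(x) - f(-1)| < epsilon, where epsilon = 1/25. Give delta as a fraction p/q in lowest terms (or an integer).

We compute f(-1) = -5*(-1) - 4 = 1.
|f(x) - f(-1)| = |-5x - 4 - (1)| = |-5(x - (-1))| = 5|x - (-1)|.
We need 5|x - (-1)| < 1/25, i.e. |x - (-1)| < 1/25 / 5 = 1/125.
So any delta <= 1/125 works. Conversely, if delta > 1/125, then x = -1 + 1/125 satisfies |x - (-1)| = 1/125 < delta but |f(x) - f(-1)| = 5 * 1/125 = 1/25, which is not < 1/25; so no larger delta works.
Hence the largest such delta is 1/125.

1/125


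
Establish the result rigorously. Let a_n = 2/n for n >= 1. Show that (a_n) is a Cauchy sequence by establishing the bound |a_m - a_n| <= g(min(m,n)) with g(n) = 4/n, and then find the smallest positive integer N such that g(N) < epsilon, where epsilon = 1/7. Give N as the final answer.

For any m, n >= 1, by the triangle inequality:
|a_m - a_n| = |2/m - 2/n| <= 2*1/m + 2*1/n <= 4/min(m,n).
So g(n) = 4/n bounds the Cauchy difference. Since g(n) -> 0, (a_n) is Cauchy.
Now solve g(N) < 1/7: 4/N < 1/7 <=> N > 4 / (1/7) = 28.
The smallest integer strictly greater than 28 is N = 29.
Check: g(29) = 4/29 = 4/29 < 1/7; g(28) = 1/7 >= 1/7. So N = 29.

29


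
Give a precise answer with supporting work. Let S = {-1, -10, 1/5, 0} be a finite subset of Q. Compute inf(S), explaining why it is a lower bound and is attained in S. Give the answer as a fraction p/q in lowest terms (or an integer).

S is finite, so inf(S) = min(S).
Sorted increasing:
-10, -1, 0, 1/5
The extremum is -10.
For every x in S, x >= -10. And -10 is in S, so it is attained.
Therefore inf(S) = -10.

-10


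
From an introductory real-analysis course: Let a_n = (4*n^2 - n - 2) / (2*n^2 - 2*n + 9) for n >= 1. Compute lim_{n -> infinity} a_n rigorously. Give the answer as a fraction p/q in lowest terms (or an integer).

Divide numerator and denominator by n^2, the highest power:
numerator / n^2 = 4 - 1/n - 2/n^2
denominator / n^2 = 2 - 2/n + 9/n^2
As n -> infinity, all terms of the form c/n^k (k >= 1) tend to 0.
So numerator / n^2 -> 4 and denominator / n^2 -> 2.
Therefore lim a_n = 2.

2


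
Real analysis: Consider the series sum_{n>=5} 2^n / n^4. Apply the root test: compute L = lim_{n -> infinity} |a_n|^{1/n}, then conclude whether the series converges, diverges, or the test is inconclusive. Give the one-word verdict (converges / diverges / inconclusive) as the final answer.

Let a_n denote the general term. Form |a_n|^(1/n) and simplify:
|a_n|^(1/n) = 2/n^(4/n)
Take the limit as n -> infinity: L = 2.
Since L = 2 > 1, the root test implies divergence.

diverges


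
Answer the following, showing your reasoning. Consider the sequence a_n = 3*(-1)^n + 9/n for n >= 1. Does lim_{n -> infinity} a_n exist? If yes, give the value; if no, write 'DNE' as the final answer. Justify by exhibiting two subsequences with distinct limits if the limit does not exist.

Examine the behaviour of a_n along subsequences.
a_{2k} = 3 + 9/(2k) -> 3. a_{2k+1} = -3 + 9/(2k+1) -> -3.
Since these two subsequential limits are 3 and -3, distinct, the full sequence cannot converge (a convergent sequence has all subsequences tending to the same limit). So lim a_n does not exist.

DNE


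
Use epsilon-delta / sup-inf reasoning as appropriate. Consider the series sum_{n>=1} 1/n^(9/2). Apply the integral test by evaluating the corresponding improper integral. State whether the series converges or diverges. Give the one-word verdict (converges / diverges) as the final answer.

Let f(x) = x^(-9/2). Then f is positive, continuous, and decreasing on [1, infinity), so the integral test applies.
Compute the improper integral int_{1}^infinity f(x) dx:
  antiderivative F(x) = -2/(7*x^(7/2)).
  As x -> infinity, F(x) -> 0 (since p = 9/2 > 1).
  So int = F(infinity) - F(1) = 0 - (-2/7) = 2/7.
  Finite, so by the integral test, the series converges.

converges


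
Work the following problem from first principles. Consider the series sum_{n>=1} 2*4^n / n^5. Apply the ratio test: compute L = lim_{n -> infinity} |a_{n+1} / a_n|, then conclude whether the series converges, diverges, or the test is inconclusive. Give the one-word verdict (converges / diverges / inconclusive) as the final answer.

Let a_n denote the general term. Form the ratio a_{n+1}/a_n and simplify:
a_{n+1}/a_n = 4*n^5/(n + 1)^5
Take the limit as n -> infinity: L = 4.
Since L = 4 > 1 (or L = infinity), the ratio test implies the series diverges.

diverges


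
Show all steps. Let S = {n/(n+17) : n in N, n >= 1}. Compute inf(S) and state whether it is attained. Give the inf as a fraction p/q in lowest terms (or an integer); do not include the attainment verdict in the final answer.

Analysis:
- Values: 1/18, 2/19, 3/20, 4/21, ... strictly increasing.
- Minimum is 1/18 (n=1); inf = 1/18 (attained).
- n/(n+17) = 1 - 17/(n+17) -> 1 from below as n -> infinity, and never equals 1.
- So sup = 1 (not attained).
Conclusion: inf(S) = 1/18, attained in S.

1/18


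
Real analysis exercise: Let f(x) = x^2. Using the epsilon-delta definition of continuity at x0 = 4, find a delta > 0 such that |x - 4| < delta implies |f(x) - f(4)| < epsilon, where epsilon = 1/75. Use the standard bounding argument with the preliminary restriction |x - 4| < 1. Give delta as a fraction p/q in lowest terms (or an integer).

Factor: |x^2 - (4)^2| = |x - 4| * |x + 4|.
Impose |x - 4| < 1 first. Then |x + 4| = |(x - 4) + 2*(4)| <= |x - 4| + 2*|4| < 1 + 8 = 9.
So |x^2 - (4)^2| < delta * 9.
We need delta * 9 <= 1/75, i.e. delta <= 1/75/9 = 1/675.
Since 1/675 < 1, this is tighter than 1; take delta = 1/675.
So delta = 1/675 works.

1/675


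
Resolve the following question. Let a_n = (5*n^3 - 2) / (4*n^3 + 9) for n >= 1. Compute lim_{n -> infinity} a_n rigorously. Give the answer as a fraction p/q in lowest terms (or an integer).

Divide numerator and denominator by n^3, the highest power:
numerator / n^3 = 5 - 2/n^3
denominator / n^3 = 4 + 9/n^3
As n -> infinity, all terms of the form c/n^k (k >= 1) tend to 0.
So numerator / n^3 -> 5 and denominator / n^3 -> 4.
Therefore lim a_n = 5/4.

5/4


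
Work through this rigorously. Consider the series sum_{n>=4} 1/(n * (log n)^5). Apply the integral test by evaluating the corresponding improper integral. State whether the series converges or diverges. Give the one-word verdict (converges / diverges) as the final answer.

Let f(x) = 1/(x*log(x)^5). Then f is positive, continuous, and decreasing on [4, infinity), so the integral test applies.
Compute the improper integral int_{4}^infinity f(x) dx:
  antiderivative F(x) = -1/(4*log(x)^4).
  F(x) -> 0 as x -> infinity.  int = 0 - F(4) = 1/(4*log(4)^4) < infinity. By the integral test, the series converges.

converges


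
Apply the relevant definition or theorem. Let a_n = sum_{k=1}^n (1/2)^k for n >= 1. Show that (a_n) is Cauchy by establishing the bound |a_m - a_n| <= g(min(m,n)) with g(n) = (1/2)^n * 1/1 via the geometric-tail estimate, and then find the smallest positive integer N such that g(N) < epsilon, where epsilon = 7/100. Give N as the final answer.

For m > n >= 1: |a_m - a_n| = sum_{k=n+1}^m (1/2)^k < sum_{k=n+1}^infinity (1/2)^k = (1/2)^(n+1) / (1 - 1/2) = (1/2)^n * (1/2) * (2/1) = (1/2)^n * 1/1.
So g(n) = (1/2)^n / 1. Since g(n) -> 0, (a_n) is Cauchy.
Now solve g(N) < 7/100: (1/2)^N / 1 < 7/100 <=> 2^N > 1 / (1 * 7/100) = 100/7.
Check powers of 2: 2^3 = 8 <= 100/7, 2^4 = 16 > 100/7.
So the smallest such N is 4. Check: g(4) = 1/(1 * 16) = 1/16 < 7/100.

4


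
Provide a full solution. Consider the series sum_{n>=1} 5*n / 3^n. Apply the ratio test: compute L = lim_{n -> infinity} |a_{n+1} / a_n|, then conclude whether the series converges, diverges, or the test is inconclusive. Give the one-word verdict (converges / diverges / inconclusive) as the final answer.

Let a_n denote the general term. Form the ratio a_{n+1}/a_n and simplify:
a_{n+1}/a_n = (n + 1)/(3*n)
Take the limit as n -> infinity: L = 1/3.
Since L = 1/3 < 1, the ratio test implies the series converges.

converges


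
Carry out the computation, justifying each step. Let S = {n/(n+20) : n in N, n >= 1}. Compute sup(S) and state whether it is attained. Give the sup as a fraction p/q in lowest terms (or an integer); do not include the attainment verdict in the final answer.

Analysis:
- Values: 1/21, 1/11, 3/23, 1/6, ... strictly increasing.
- Minimum is 1/21 (n=1); inf = 1/21 (attained).
- n/(n+20) = 1 - 20/(n+20) -> 1 from below as n -> infinity, and never equals 1.
- So sup = 1 (not attained).
Conclusion: sup(S) = 1, not attained in S.

1


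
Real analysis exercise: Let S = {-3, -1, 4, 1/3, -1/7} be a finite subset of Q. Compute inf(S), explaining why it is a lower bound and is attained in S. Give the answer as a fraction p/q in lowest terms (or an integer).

S is finite, so inf(S) = min(S).
Sorted increasing:
-3, -1, -1/7, 1/3, 4
The extremum is -3.
For every x in S, x >= -3. And -3 is in S, so it is attained.
Therefore inf(S) = -3.

-3


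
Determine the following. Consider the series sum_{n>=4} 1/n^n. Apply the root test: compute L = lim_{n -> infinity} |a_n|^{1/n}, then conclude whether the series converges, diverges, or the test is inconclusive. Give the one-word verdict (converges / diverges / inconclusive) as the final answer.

Let a_n denote the general term. Form |a_n|^(1/n) and simplify:
|a_n|^(1/n) = 1/n
Take the limit as n -> infinity: L = 0.
Since L = 0 < 1, the root test implies convergence.

converges


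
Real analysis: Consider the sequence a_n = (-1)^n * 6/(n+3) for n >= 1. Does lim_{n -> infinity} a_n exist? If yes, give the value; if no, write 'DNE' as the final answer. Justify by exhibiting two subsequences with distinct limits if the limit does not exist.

Examine the behaviour of a_n along subsequences.
Even-n subsequence a_{2k} = 6/(2k+3) -> 0. Odd-n subsequence a_{2k+1} = -6/(2k+4) -> 0. Both tend to 0, which suggests the limit is 0; verify directly.
|a_n - 0| = 6/(n+3) < 6/n for every n >= 1.
Given epsilon > 0, choose a positive integer N > 6/epsilon. Then for all n >= N, |a_n| < 6/n <= 6/N < epsilon.
So by the definition of the limit, lim a_n exists and equals 0.

0


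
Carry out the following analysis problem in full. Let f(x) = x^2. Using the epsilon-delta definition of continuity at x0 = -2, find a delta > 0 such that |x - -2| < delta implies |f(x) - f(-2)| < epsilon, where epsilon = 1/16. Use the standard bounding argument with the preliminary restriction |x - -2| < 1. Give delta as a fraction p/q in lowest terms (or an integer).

Factor: |x^2 - (-2)^2| = |x - -2| * |x + -2|.
Impose |x - -2| < 1 first. Then |x + -2| = |(x - -2) + 2*(-2)| <= |x - -2| + 2*|-2| < 1 + 4 = 5.
So |x^2 - (-2)^2| < delta * 5.
We need delta * 5 <= 1/16, i.e. delta <= 1/16/5 = 1/80.
Since 1/80 < 1, this is tighter than 1; take delta = 1/80.
So delta = 1/80 works.

1/80


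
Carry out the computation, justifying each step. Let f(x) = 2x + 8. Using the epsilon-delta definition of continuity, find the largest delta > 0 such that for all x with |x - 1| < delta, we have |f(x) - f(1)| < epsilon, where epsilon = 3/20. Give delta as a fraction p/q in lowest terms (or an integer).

We compute f(1) = 2*(1) + 8 = 10.
|f(x) - f(1)| = |2x + 8 - (10)| = |2(x - 1)| = 2|x - 1|.
We need 2|x - 1| < 3/20, i.e. |x - 1| < 3/20 / 2 = 3/40.
So any delta <= 3/40 works. Conversely, if delta > 3/40, then x = 1 + 3/40 satisfies |x - 1| = 3/40 < delta but |f(x) - f(1)| = 2 * 3/40 = 3/20, which is not < 3/20; so no larger delta works.
Hence the largest such delta is 3/40.

3/40


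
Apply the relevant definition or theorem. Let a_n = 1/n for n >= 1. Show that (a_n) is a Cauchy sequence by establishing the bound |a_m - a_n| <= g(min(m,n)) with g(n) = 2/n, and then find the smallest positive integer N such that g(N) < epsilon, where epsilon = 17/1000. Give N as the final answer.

For any m, n >= 1, by the triangle inequality:
|a_m - a_n| = |1/m - 1/n| <= 1/m + 1/n <= 2/min(m,n).
So g(n) = 2/n bounds the Cauchy difference. Since g(n) -> 0, (a_n) is Cauchy.
Now solve g(N) < 17/1000: 2/N < 17/1000 <=> N > 2 / (17/1000) = 2000/17.
The smallest integer strictly greater than 2000/17 is N = 118.
Check: g(118) = 2/118 = 1/59 < 17/1000; g(117) = 2/117 >= 17/1000. So N = 118.

118


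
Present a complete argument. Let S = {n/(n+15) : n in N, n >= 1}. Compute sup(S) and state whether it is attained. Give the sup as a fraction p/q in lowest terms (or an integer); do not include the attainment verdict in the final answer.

Analysis:
- Values: 1/16, 2/17, 1/6, 4/19, ... strictly increasing.
- Minimum is 1/16 (n=1); inf = 1/16 (attained).
- n/(n+15) = 1 - 15/(n+15) -> 1 from below as n -> infinity, and never equals 1.
- So sup = 1 (not attained).
Conclusion: sup(S) = 1, not attained in S.

1


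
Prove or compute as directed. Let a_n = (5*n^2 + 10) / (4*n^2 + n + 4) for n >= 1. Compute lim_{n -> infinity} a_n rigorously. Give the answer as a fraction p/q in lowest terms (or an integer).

Divide numerator and denominator by n^2, the highest power:
numerator / n^2 = 5 + 10/n^2
denominator / n^2 = 4 + 1/n + 4/n^2
As n -> infinity, all terms of the form c/n^k (k >= 1) tend to 0.
So numerator / n^2 -> 5 and denominator / n^2 -> 4.
Therefore lim a_n = 5/4.

5/4


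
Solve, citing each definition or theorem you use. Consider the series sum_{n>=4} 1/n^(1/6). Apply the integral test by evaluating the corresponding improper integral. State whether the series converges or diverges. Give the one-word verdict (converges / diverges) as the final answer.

Let f(x) = x^(-1/6). Then f is positive, continuous, and decreasing on [4, infinity), so the integral test applies.
Compute the improper integral int_{4}^infinity f(x) dx:
  antiderivative F(x) = 6*x^(5/6)/5.
  As x -> infinity, F(x) -> infinity (since p = 1/6 < 1).
  So the integral diverges. By the integral test, the series diverges.

diverges


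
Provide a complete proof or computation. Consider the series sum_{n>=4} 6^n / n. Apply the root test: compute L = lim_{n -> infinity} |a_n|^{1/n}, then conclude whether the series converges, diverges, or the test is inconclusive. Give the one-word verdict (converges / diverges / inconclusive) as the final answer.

Let a_n denote the general term. Form |a_n|^(1/n) and simplify:
|a_n|^(1/n) = 6/n^(1/n)
Take the limit as n -> infinity: L = 6.
Since L = 6 > 1, the root test implies divergence.

diverges


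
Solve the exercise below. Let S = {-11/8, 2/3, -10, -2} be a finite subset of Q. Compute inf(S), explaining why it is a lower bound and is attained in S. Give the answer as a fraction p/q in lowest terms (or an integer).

S is finite, so inf(S) = min(S).
Sorted increasing:
-10, -2, -11/8, 2/3
The extremum is -10.
For every x in S, x >= -10. And -10 is in S, so it is attained.
Therefore inf(S) = -10.

-10


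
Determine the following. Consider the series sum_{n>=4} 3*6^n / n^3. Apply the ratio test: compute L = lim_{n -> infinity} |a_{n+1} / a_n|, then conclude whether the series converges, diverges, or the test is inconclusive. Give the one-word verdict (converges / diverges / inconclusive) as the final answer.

Let a_n denote the general term. Form the ratio a_{n+1}/a_n and simplify:
a_{n+1}/a_n = 6*n^3/(n + 1)^3
Take the limit as n -> infinity: L = 6.
Since L = 6 > 1 (or L = infinity), the ratio test implies the series diverges.

diverges


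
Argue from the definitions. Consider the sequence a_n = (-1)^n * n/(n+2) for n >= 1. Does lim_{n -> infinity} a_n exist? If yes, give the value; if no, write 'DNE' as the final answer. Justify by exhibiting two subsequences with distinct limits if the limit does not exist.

Examine the behaviour of a_n along subsequences.
a_{2k} = 2k/(2k+2) -> 1. a_{2k+1} = -(2k+1)/(2k+3) -> -1.
Since these two subsequential limits are 1 and -1, distinct, the full sequence cannot converge (a convergent sequence has all subsequences tending to the same limit). So lim a_n does not exist.

DNE


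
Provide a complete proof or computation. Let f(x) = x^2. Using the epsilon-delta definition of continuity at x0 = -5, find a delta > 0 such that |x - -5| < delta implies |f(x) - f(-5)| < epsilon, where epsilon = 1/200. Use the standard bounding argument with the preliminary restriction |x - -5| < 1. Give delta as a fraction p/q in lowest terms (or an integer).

Factor: |x^2 - (-5)^2| = |x - -5| * |x + -5|.
Impose |x - -5| < 1 first. Then |x + -5| = |(x - -5) + 2*(-5)| <= |x - -5| + 2*|-5| < 1 + 10 = 11.
So |x^2 - (-5)^2| < delta * 11.
We need delta * 11 <= 1/200, i.e. delta <= 1/200/11 = 1/2200.
Since 1/2200 < 1, this is tighter than 1; take delta = 1/2200.
So delta = 1/2200 works.

1/2200


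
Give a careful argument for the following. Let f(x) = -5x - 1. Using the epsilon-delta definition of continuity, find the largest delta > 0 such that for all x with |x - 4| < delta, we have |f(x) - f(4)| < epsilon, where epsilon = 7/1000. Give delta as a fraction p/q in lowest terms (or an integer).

We compute f(4) = -5*(4) - 1 = -21.
|f(x) - f(4)| = |-5x - 1 - (-21)| = |-5(x - 4)| = 5|x - 4|.
We need 5|x - 4| < 7/1000, i.e. |x - 4| < 7/1000 / 5 = 7/5000.
So any delta <= 7/5000 works. Conversely, if delta > 7/5000, then x = 4 + 7/5000 satisfies |x - 4| = 7/5000 < delta but |f(x) - f(4)| = 5 * 7/5000 = 7/1000, which is not < 7/1000; so no larger delta works.
Hence the largest such delta is 7/5000.

7/5000


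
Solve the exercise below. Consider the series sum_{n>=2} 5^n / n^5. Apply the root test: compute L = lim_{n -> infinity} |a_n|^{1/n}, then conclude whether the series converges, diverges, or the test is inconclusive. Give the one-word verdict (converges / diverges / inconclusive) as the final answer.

Let a_n denote the general term. Form |a_n|^(1/n) and simplify:
|a_n|^(1/n) = 5/n^(5/n)
Take the limit as n -> infinity: L = 5.
Since L = 5 > 1, the root test implies divergence.

diverges


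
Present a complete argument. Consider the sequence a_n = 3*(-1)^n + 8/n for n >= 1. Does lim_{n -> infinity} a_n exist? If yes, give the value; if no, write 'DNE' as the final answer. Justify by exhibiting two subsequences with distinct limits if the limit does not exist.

Examine the behaviour of a_n along subsequences.
a_{2k} = 3 + 8/(2k) -> 3. a_{2k+1} = -3 + 8/(2k+1) -> -3.
Since these two subsequential limits are 3 and -3, distinct, the full sequence cannot converge (a convergent sequence has all subsequences tending to the same limit). So lim a_n does not exist.

DNE


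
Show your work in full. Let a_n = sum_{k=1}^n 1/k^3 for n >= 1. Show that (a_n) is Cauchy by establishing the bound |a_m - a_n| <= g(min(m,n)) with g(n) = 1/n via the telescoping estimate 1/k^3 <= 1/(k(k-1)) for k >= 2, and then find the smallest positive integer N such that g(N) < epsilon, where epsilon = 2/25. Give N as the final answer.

For m > n >= 1: |a_m - a_n| = sum_{k=n+1}^m 1/k^3.
Use 1/k^3 <= 1/(k(k-1)) = 1/(k-1) - 1/k for k >= 2 (which holds since k^3 >= k^2 >= k(k-1) for k >= 2):
sum_{k=n+1}^m 1/k^3 <= sum_{k=n+1}^m (1/(k-1) - 1/k) = 1/n - 1/m <= 1/n.
By symmetry the same bound holds with n,m swapped, so |a_m - a_n| <= 1/min(m,n) = g(min(m,n)). Since g(n) -> 0, (a_n) is Cauchy.
Now solve g(N) < 2/25: 1/N < 2/25 <=> N > 1/(2/25) = 25/2.
The smallest integer strictly greater than 25/2 is N = 13.
Check: g(13) = 1/13 < 2/25; g(12) = 1/12 >= 2/25. So N = 13.

13


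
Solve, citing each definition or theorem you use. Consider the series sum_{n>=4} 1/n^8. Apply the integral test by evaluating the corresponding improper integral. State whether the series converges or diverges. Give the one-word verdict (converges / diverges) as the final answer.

Let f(x) = x^(-8). Then f is positive, continuous, and decreasing on [4, infinity), so the integral test applies.
Compute the improper integral int_{4}^infinity f(x) dx:
  antiderivative F(x) = -1/(7*x^7).
  As x -> infinity, F(x) -> 0 (since p = 8 > 1).
  So int = F(infinity) - F(4) = 0 - (-1/114688) = 1/114688.
  Finite, so by the integral test, the series converges.

converges


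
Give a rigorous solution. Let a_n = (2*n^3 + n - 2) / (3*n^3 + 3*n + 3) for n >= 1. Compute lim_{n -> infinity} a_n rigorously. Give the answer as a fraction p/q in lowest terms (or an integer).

Divide numerator and denominator by n^3, the highest power:
numerator / n^3 = 2 + n^(-2) - 2/n^3
denominator / n^3 = 3 + 3/n^2 + 3/n^3
As n -> infinity, all terms of the form c/n^k (k >= 1) tend to 0.
So numerator / n^3 -> 2 and denominator / n^3 -> 3.
Therefore lim a_n = 2/3.

2/3


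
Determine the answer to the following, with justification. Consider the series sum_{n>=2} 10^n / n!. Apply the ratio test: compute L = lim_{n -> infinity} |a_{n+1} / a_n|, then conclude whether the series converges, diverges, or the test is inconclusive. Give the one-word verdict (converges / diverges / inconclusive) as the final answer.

Let a_n denote the general term. Form the ratio a_{n+1}/a_n and simplify:
a_{n+1}/a_n = 10/(n + 1)
Take the limit as n -> infinity: L = 0.
Since L = 0 < 1, the ratio test implies the series converges.

converges


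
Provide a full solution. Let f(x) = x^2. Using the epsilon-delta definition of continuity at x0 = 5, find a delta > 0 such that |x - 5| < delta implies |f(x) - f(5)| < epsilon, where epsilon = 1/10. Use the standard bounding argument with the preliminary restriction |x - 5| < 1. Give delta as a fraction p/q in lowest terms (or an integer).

Factor: |x^2 - (5)^2| = |x - 5| * |x + 5|.
Impose |x - 5| < 1 first. Then |x + 5| = |(x - 5) + 2*(5)| <= |x - 5| + 2*|5| < 1 + 10 = 11.
So |x^2 - (5)^2| < delta * 11.
We need delta * 11 <= 1/10, i.e. delta <= 1/10/11 = 1/110.
Since 1/110 < 1, this is tighter than 1; take delta = 1/110.
So delta = 1/110 works.

1/110


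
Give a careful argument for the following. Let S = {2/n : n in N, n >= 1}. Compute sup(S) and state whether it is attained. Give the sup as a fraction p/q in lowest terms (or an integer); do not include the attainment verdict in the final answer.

Analysis:
- Values: 2, 1, 2/3, 1/2, ... strictly decreasing.
- The maximum is 2 (n=1); sup = 2 (attained).
- The set is bounded below by 0; 2/n -> 0 so 0 is the greatest lower bound.
- 0 is not in the set, so inf = 0 is not attained.
Conclusion: sup(S) = 2, attained in S.

2
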